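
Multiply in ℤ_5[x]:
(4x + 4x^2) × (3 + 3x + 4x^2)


Expand and collect like terms; reduce coefficients mod 5:
x^0: 0·3 = 0 ≡ 0 (mod 5)
x^1: 0·3 + 4·3 = 12 ≡ 2 (mod 5)
x^2: 0·4 + 4·3 + 4·3 = 24 ≡ 4 (mod 5)
x^3: 4·4 + 4·3 = 28 ≡ 3 (mod 5)
x^4: 4·4 = 16 ≡ 1 (mod 5)
Result: 2x + 4x^2 + 3x^3 + x^4

f · g = 2x + 4x^2 + 3x^3 + x^4


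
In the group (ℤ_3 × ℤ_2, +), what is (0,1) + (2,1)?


Operation: componentwise addition mod (3, 2)
(0,1) + (2,1) = ((a₁+b₁) mod 3, (a₂+b₂) mod 2) with a = (0,1), b = (2,1)

(0,1) + (2,1) = (2,0)


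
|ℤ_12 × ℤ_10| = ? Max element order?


|ℤ_12 × ℤ_10| = 12 × 10 = 120
Max element order = lcm(12,10) = 60
Cyclic? No (gcd=2)

|ℤ_12×ℤ_10| = 120, max element order = 60


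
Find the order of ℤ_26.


ℤ_n has n elements.

|ℤ_26| = 26


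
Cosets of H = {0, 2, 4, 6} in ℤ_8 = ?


H = {0, 2, 4, 6}, |H| = 4
Number of cosets = |G|/|H| = 8/4 = 2
0 + H = {0, 2, 4, 6}
1 + H = {1, 3, 5, 7}

Cosets: 0+H={0,2,4,6}; 1+H={1,3,5,7}


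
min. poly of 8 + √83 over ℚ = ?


Let α = 8 + √83. Then α - 8 = √83, so (α - 8)² = 83, giving α² - 16α - 19 = 0. Degree 2 and α ∉ ℚ, so this is the minimal polynomial.

Minimal polynomial: x² - 16x - 19


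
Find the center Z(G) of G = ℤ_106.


Z(G) = {g ∈ G | gx = xg for all x ∈ G}
ℤ_106 is abelian, so Z(G) = G

Z(ℤ_106) = ℤ_106


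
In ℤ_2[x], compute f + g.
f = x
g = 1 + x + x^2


Add coefficients mod 2:
x^0: 0 + 1 = 1 (mod 2)
x^1: 1 + 1 = 0 (mod 2)
x^2: 0 + 1 = 1 (mod 2)
Result: 1 + x^2

f + g = 1 + x^2


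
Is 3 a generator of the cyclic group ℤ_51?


g generates ℤ_n iff gcd(g, n) = 1
gcd(3, 51) = 3
Since gcd = 3 ≠ 1, ⟨3⟩ has order 17 < 51, so 3 is not a generator.

No, 3 does not generate ℤ_51


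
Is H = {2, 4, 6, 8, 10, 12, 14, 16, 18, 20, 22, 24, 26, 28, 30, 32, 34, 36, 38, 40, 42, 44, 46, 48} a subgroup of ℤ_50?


Subgroup test for H = {2, 4, 6, 8, 10, 12, 14, 16, 18, 20, 22, 24, 26, 28, 30, 32, 34, 36, 38, 40, 42, 44, 46, 48} in (ℤ_50, +):
(1) 0 ∈ H? No
(2) Closure: for all a,b ∈ H, (a+b) mod 50 ∈ H? No  [counterexample: 2 + 48 = 0 ∉ H]
(3) Inverses: for all a ∈ H, -a mod 50 ∈ H? Yes

No, H is not a subgroup of ℤ_50


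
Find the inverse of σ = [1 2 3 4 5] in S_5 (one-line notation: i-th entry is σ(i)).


To find σ⁻¹, swap domain and range:
σ(1) = 1 → σ⁻¹(1) = 1
σ(2) = 2 → σ⁻¹(2) = 2
σ(3) = 3 → σ⁻¹(3) = 3
σ(4) = 4 → σ⁻¹(4) = 4
σ(5) = 5 → σ⁻¹(5) = 5

σ⁻¹ = [1 2 3 4 5]


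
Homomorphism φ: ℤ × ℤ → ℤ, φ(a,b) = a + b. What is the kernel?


Kernel = preimage of identity
ker(φ) = {(a,b) ∈ ℤ² | a+b = 0} = {(a,-a) | a ∈ ℤ}

ker(φ) = {(a,-a) | a ∈ ℤ}


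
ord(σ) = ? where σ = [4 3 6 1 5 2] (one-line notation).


Cycle decomposition: (1 4) (2 3 6)
Cycle lengths: 2, 3
Order = lcm(2, 3) = 6

ord(σ) = 6


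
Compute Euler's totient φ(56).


Factor n: 56 = 2^3 × 7
φ(n) = n · ∏(1 - 1/p) over distinct primes p | n
φ(56) = 56 · (1 - 1/2) · (1 - 1/7) = 24

φ(56) = 24


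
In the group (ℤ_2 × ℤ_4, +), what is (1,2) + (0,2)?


Operation: componentwise addition mod (2, 4)
(1,2) + (0,2) = ((a₁+b₁) mod 2, (a₂+b₂) mod 4) with a = (1,2), b = (0,2)

(1,2) + (0,2) = (1,0)


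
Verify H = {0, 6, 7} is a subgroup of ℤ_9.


Subgroup test for H = {0, 6, 7} in (ℤ_9, +):
(1) 0 ∈ H? Yes
(2) Closure: for all a,b ∈ H, (a+b) mod 9 ∈ H? No  [counterexample: 6 + 6 = 3 ∉ H]
(3) Inverses: for all a ∈ H, -a mod 9 ∈ H? No

No, H is not a subgroup of ℤ_9


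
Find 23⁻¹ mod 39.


Use the extended Euclidean algorithm to write 1 = 23·s + 39·t; then s mod 39 is the inverse.
Euclidean algorithm:
  23 = 0·39 + 23
  39 = 1·23 + 16
  23 = 1·16 + 7
  16 = 2·7 + 2
  7 = 3·2 + 1
  2 = 2·1 + 0
gcd(23,39) = 1
Back-substitution gives: 23·(17) + 39·(-10) = 1
So 23⁻¹ ≡ 17 ≡ 17 (mod 39)
Check: 23 × 17 = 391 ≡ 1 (mod 39) ✓

23⁻¹ ≡ 17 (mod 39)


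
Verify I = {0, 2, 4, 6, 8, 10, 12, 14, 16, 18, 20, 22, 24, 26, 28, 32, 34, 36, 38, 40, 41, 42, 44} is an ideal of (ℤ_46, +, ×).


Check ideal conditions for I = {0, 2, 4, 6, 8, 10, 12, 14, 16, 18, 20, 22, 24, 26, 28, 32, 34, 36, 38, 40, 41, 42, 44} in ℤ_46:
(1) I is an additive subgroup? No
(2) For r ∈ ℤ_46 and a ∈ I: r·a ∈ I? No  [counterexample: r=2, a=38, r·a mod 46 = 30 ∉ I]

No, I is not an ideal of ℤ_46


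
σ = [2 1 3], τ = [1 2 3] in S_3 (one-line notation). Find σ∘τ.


σ∘τ: apply τ first, then σ
1 →τ 1 →σ 2
2 →τ 2 →σ 1
3 →τ 3 →σ 3

σ∘τ = [2 1 3]


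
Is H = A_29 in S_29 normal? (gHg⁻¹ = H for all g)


H = A_29 in S_29
A_29 has index 2 in S_29, and every subgroup of index 2 is normal

Yes, normal subgroup


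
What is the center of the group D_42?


Z(G) = {g ∈ G | gx = xg for all x ∈ G}
For even n, Z(D_n) = {e, r^(n/2)}: the 180° rotation r^21 commutes with every reflection and rotation

Z(D_42) = {e, r^21}


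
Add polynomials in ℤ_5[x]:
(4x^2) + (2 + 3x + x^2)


Add coefficients mod 5:
x^0: 0 + 2 = 2 (mod 5)
x^1: 0 + 3 = 3 (mod 5)
x^2: 4 + 1 = 0 (mod 5)
Result: 2 + 3x

f + g = 2 + 3x


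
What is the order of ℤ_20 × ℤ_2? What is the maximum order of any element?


|ℤ_20 × ℤ_2| = 20 × 2 = 40
Max element order = lcm(20,2) = 20
Cyclic? No (gcd=2)

|ℤ_20×ℤ_2| = 40, max element order = 20


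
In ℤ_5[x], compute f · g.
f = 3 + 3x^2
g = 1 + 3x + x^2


Expand and collect like terms; reduce coefficients mod 5:
x^0: 3·1 = 3 ≡ 3 (mod 5)
x^1: 3·3 + 0·1 = 9 ≡ 4 (mod 5)
x^2: 3·1 + 0·3 + 3·1 = 6 ≡ 1 (mod 5)
x^3: 0·1 + 3·3 = 9 ≡ 4 (mod 5)
x^4: 3·1 = 3 ≡ 3 (mod 5)
Result: 3 + 4x + x^2 + 4x^3 + 3x^4

f · g = 3 + 4x + x^2 + 4x^3 + 3x^4


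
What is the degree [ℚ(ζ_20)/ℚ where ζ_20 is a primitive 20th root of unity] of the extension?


[ℚ(ζ_n):ℚ] = deg Φ_n(x) = φ(n). Here φ(20) = 8

[ℚ(ζ_20)/ℚ where ζ_20 is a primitive 20th root of unity] = 8


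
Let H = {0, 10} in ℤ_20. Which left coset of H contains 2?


2 + H = {2 + h (mod 20) : h ∈ H}
2+0=2, 2+10=12

2 + H = {2, 12}


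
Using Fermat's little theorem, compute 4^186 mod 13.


Fermat's little theorem: if p is prime and gcd(a,p)=1, then a^(p-1) ≡ 1 (mod p)
p = 13 is prime, gcd(4,13) = 1
Reduce exponent: 186 mod 12 = 6
So 4^186 ≡ 4^6 (mod 13)
4^6 mod 13 = 1

4^186 ≡ 1 (mod 13)


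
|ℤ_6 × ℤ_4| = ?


|A × B| = |A| · |B|
|ℤ_6 × ℤ_4| = 6 × 4 = 24

|ℤ_6 × ℤ_4| = 24


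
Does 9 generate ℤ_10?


g generates ℤ_n iff gcd(g, n) = 1
gcd(9, 10) = 1
Since gcd = 1, 9 is a generator.

Yes, 9 generates ℤ_10


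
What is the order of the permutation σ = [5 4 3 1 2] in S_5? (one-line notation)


Cycle decomposition: (1 5 2 4)
Cycle lengths: 4
Order = lcm(4) = 4

ord(σ) = 4


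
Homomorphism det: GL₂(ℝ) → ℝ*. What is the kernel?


Kernel = preimage of identity
ker(det) = {A | det(A) = 1} = SL₂(ℝ)

ker(det) = SL₂(ℝ)


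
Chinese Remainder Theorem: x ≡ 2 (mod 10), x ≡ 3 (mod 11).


m₁ = 10, m₂ = 11, gcd = 1, so CRT applies. M = m₁·m₂ = 110
Let M₁ = M/m₁ = 11, M₂ = M/m₂ = 10
Find y₁ ≡ M₁⁻¹ (mod m₁): 11⁻¹ ≡ 1 (mod 10)
Find y₂ ≡ M₂⁻¹ (mod m₂): 10⁻¹ ≡ 10 (mod 11)
x = a₁·M₁·y₁ + a₂·M₂·y₂ = 2·11·1 + 3·10·10 = 322
Reduce mod 110: x ≡ 102
Check: 102 mod 10 = 2 ✓, 102 mod 11 = 3 ✓

x ≡ 102 (mod 110)


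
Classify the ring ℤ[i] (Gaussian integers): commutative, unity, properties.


ℤ[i] is a commutative integral domain with unity 1 (in fact a Euclidean domain)
Commutative: Yes
Integral domain: Yes
Has unity: Yes

ℤ[i] (Gaussian integers): Commutative=Yes, Unity=Yes


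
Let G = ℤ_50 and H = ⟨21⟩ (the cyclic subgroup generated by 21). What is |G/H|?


|⟨21⟩| = n / gcd(21, 50) = 50 / 1 = 50
H is normal (ℤ_50 is abelian).
|G/H| = |G| / |H| = 50 / 50 = 1

|G/H| = 1


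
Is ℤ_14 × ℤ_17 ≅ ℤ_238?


Comparing ℤ_14 × ℤ_17 and ℤ_238:
gcd(14,17) = 1, so ℤ_14 × ℤ_17 ≅ ℤ_238 (CRT)

Yes, ℤ_14 × ℤ_17 ≅ ℤ_238


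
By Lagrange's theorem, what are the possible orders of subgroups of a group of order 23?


Lagrange's theorem: |H| divides |G|
|G| = 23
Divisors of 23: 1, 23

Possible subgroup orders: {1, 23}


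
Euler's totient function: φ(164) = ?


Factor n: 164 = 2^2 × 41
φ(n) = n · ∏(1 - 1/p) over distinct primes p | n
φ(164) = 164 · (1 - 1/2) · (1 - 1/41) = 80

φ(164) = 80


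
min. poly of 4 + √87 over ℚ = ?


Let α = 4 + √87. Then α - 4 = √87, so (α - 4)² = 87, giving α² - 8α - 71 = 0. Degree 2 and α ∉ ℚ, so this is the minimal polynomial.

Minimal polynomial: x² - 8x - 71


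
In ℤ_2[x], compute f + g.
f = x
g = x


Add coefficients mod 2:
x^0: 0 + 0 = 0 (mod 2)
x^1: 1 + 1 = 0 (mod 2)
Result: 0

f + g = 0


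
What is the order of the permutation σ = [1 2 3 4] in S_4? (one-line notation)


Cycle decomposition: identity (all elements fixed)
Order = 1 (identity has order 1)

ord(σ) = 1


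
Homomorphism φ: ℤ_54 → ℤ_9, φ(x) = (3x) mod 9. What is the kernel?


Kernel = preimage of identity
ker(φ) = {x ∈ ℤ_54 : 3x ≡ 0 (mod 9)}. Since 9 | 54, φ is well-defined. The kernel is the cyclic subgroup ⟨3⟩ of ℤ_54 (order 18), i.e. {0, 3, 6, 9, 12, 15, 18, 21, 24, 27, 30, 33, 36, 39, 42, 45, 48, 51}

ker(φ) = {0, 3, 6, 9, 12, 15, 18, 21, 24, 27, 30, 33, 36, 39, 42, 45, 48, 51}


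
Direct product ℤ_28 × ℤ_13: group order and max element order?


|ℤ_28 × ℤ_13| = 28 × 13 = 364
Max element order = lcm(28,13) = 364
Cyclic? Yes (gcd=1)

|ℤ_28×ℤ_13| = 364, max element order = 364


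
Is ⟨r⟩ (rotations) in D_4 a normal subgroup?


H = ⟨r⟩ (rotations) in D_4
The rotation subgroup ⟨r⟩ has index 2 in D_4, so it is normal

Yes, normal subgroup


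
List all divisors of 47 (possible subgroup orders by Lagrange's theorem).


Lagrange's theorem: |H| divides |G|
|G| = 47
Divisors of 47: 1, 47

Possible subgroup orders: {1, 47}


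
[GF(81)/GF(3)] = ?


GF(81) = GF(3^4), so the extension degree is 4

[GF(81)/GF(3)] = 4


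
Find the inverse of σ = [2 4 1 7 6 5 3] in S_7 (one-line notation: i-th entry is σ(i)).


To find σ⁻¹, swap domain and range:
σ(1) = 2 → σ⁻¹(2) = 1
σ(2) = 4 → σ⁻¹(4) = 2
σ(3) = 1 → σ⁻¹(1) = 3
σ(4) = 7 → σ⁻¹(7) = 4
σ(5) = 6 → σ⁻¹(6) = 5
σ(6) = 5 → σ⁻¹(5) = 6
σ(7) = 3 → σ⁻¹(3) = 7

σ⁻¹ = [3 1 7 2 6 5 4]


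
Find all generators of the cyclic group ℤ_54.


g generates ℤ_n iff gcd(g,n) = 1
Prime factors of 54: 2, 3
Generators are g ∈ {1,...,53} not divisible by any of these primes.
Generators: {1, 5, 7, 11, 13, 17, 19, 23, 25, 29, 31, 35, 37, 41, 43, 47, 49, 53}
Number of generators = φ(54) = 18

Generators of ℤ_54 = {1, 5, 7, 11, 13, 17, 19, 23, 25, 29, 31, 35, 37, 41, 43, 47, 49, 53}


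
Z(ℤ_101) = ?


Z(G) = {g ∈ G | gx = xg for all x ∈ G}
ℤ_101 is abelian, so Z(G) = G

Z(ℤ_101) = ℤ_101


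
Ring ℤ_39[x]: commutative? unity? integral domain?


ℤ_39 has zero divisors (3·13 ≡ 0), and these lift to constant zero divisors in ℤ_39[x]; so not an integral domain
Commutative: Yes
Integral domain: No
Has unity: Yes

ℤ_39[x]: Commutative=Yes, Unity=Yes


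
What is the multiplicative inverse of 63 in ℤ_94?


Use the extended Euclidean algorithm to write 1 = 63·s + 94·t; then s mod 94 is the inverse.
Euclidean algorithm:
  63 = 0·94 + 63
  94 = 1·63 + 31
  63 = 2·31 + 1
  31 = 31·1 + 0
gcd(63,94) = 1
Back-substitution gives: 63·(3) + 94·(-2) = 1
So 63⁻¹ ≡ 3 ≡ 3 (mod 94)
Check: 63 × 3 = 189 ≡ 1 (mod 94) ✓

63⁻¹ ≡ 3 (mod 94)


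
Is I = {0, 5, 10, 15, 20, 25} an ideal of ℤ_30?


Check ideal conditions for I = {0, 5, 10, 15, 20, 25} in ℤ_30:
(1) I is an additive subgroup? Yes
(2) For r ∈ ℤ_30 and a ∈ I: r·a ∈ I? Yes

Yes, I is an ideal of ℤ_30


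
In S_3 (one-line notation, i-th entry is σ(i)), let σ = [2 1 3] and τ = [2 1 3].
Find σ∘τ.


σ∘τ: apply τ first, then σ
1 →τ 2 →σ 1
2 →τ 1 →σ 2
3 →τ 3 →σ 3

σ∘τ = [1 2 3]


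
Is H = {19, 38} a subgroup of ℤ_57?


Subgroup test for H = {19, 38} in (ℤ_57, +):
(1) 0 ∈ H? No
(2) Closure: for all a,b ∈ H, (a+b) mod 57 ∈ H? No  [counterexample: 19 + 38 = 0 ∉ H]
(3) Inverses: for all a ∈ H, -a mod 57 ∈ H? Yes

No, H is not a subgroup of ℤ_57


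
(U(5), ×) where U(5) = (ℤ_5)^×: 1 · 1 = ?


Operation: multiplication mod 5
1 · 1 = (a × b) mod 5 with a = 1, b = 1

1 · 1 = 1


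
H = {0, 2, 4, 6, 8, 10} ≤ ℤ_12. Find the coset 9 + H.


9 + H = {9 + h (mod 12) : h ∈ H}
9+0=9, 9+2=11, 9+4=1, 9+6=3, 9+8=5, 9+10=7
9 + H = {1, 3, 5, 7, 9, 11} = 1 + H

9 + H = {1, 3, 5, 7, 9, 11}


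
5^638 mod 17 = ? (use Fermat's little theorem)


Fermat's little theorem: if p is prime and gcd(a,p)=1, then a^(p-1) ≡ 1 (mod p)
p = 17 is prime, gcd(5,17) = 1
Reduce exponent: 638 mod 16 = 14
So 5^638 ≡ 5^14 (mod 17)
5^14 mod 17 = 15

5^638 ≡ 15 (mod 17)


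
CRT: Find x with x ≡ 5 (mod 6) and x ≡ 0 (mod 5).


m₁ = 6, m₂ = 5, gcd = 1, so CRT applies. M = m₁·m₂ = 30
Let M₁ = M/m₁ = 5, M₂ = M/m₂ = 6
Find y₁ ≡ M₁⁻¹ (mod m₁): 5⁻¹ ≡ 5 (mod 6)
Find y₂ ≡ M₂⁻¹ (mod m₂): 6⁻¹ ≡ 1 (mod 5)
x = a₁·M₁·y₁ + a₂·M₂·y₂ = 5·5·5 + 0·6·1 = 125
Reduce mod 30: x ≡ 5
Check: 5 mod 6 = 5 ✓, 5 mod 5 = 0 ✓

x ≡ 5 (mod 30)


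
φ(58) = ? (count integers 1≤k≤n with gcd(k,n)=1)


Factor n: 58 = 2 × 29
φ(n) = n · ∏(1 - 1/p) over distinct primes p | n
φ(58) = 58 · (1 - 1/2) · (1 - 1/29) = 28

φ(58) = 28


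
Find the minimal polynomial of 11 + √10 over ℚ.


Let α = 11 + √10. Then α - 11 = √10, so (α - 11)² = 10, giving α² - 22α + 111 = 0. Degree 2 and α ∉ ℚ, so this is the minimal polynomial.

Minimal polynomial: x² - 22x + 111


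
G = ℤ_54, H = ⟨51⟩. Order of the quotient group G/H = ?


|⟨51⟩| = n / gcd(51, 54) = 54 / 3 = 18
H is normal (ℤ_54 is abelian).
|G/H| = |G| / |H| = 54 / 18 = 3

|G/H| = 3


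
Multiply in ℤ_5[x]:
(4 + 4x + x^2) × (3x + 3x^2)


Expand and collect like terms; reduce coefficients mod 5:
x^0: 4·0 = 0 ≡ 0 (mod 5)
x^1: 4·3 + 4·0 = 12 ≡ 2 (mod 5)
x^2: 4·3 + 4·3 + 1·0 = 24 ≡ 4 (mod 5)
x^3: 4·3 + 1·3 = 15 ≡ 0 (mod 5)
x^4: 1·3 = 3 ≡ 3 (mod 5)
Result: 2x + 4x^2 + 3x^4

f · g = 2x + 4x^2 + 3x^4


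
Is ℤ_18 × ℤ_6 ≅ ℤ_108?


Comparing ℤ_18 × ℤ_6 and ℤ_108:
gcd(18,6) = 6 ≠ 1. Max element order in ℤ_18×ℤ_6 is lcm(18,6) = 18 < 108, so it has no element of order 108

No, ℤ_18 × ℤ_6 ≇ ℤ_108


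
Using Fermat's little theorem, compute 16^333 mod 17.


Fermat's little theorem: if p is prime and gcd(a,p)=1, then a^(p-1) ≡ 1 (mod p)
p = 17 is prime, gcd(16,17) = 1
Reduce exponent: 333 mod 16 = 13
So 16^333 ≡ 16^13 (mod 17)
16^13 mod 17 = 16

16^333 ≡ 16 (mod 17)


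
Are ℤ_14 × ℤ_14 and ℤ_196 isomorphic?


Comparing ℤ_14 × ℤ_14 and ℤ_196:
gcd(14,14) = 14 ≠ 1. Max element order in ℤ_14×ℤ_14 is lcm(14,14) = 14 < 196, so it has no element of order 196

No, ℤ_14 × ℤ_14 ≇ ℤ_196


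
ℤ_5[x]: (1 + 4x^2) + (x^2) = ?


Add coefficients mod 5:
x^0: 1 + 0 = 1 (mod 5)
x^1: 0 + 0 = 0 (mod 5)
x^2: 4 + 1 = 0 (mod 5)
Result: 1

f + g = 1


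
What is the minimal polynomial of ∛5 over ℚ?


∛5 satisfies x³ - 5 = 0, irreducible over ℚ (no rational root; 5 is not a perfect cube)

Minimal polynomial: x³ - 5


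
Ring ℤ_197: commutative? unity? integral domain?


ℤ_197 is a commutative ring with unity 1; 197 is prime, so ℤ_197 is a field (hence an integral domain)
Commutative: Yes
Integral domain: Yes
Has unity: Yes

ℤ_197: Commutative=Yes, Unity=Yes


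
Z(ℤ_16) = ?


Z(G) = {g ∈ G | gx = xg for all x ∈ G}
ℤ_16 is abelian, so Z(G) = G

Z(ℤ_16) = ℤ_16


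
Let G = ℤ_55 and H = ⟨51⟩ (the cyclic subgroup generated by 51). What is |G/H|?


|⟨51⟩| = n / gcd(51, 55) = 55 / 1 = 55
H is normal (ℤ_55 is abelian).
|G/H| = |G| / |H| = 55 / 55 = 1

|G/H| = 1


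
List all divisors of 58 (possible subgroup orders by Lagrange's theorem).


Lagrange's theorem: |H| divides |G|
|G| = 58
Divisors of 58: 1, 2, 29, 58

Possible subgroup orders: {1, 2, 29, 58}


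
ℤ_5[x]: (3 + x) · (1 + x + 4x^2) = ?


Expand and collect like terms; reduce coefficients mod 5:
x^0: 3·1 = 3 ≡ 3 (mod 5)
x^1: 3·1 + 1·1 = 4 ≡ 4 (mod 5)
x^2: 3·4 + 1·1 = 13 ≡ 3 (mod 5)
x^3: 1·4 = 4 ≡ 4 (mod 5)
Result: 3 + 4x + 3x^2 + 4x^3

f · g = 3 + 4x + 3x^2 + 4x^3


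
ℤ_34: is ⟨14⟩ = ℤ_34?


g generates ℤ_n iff gcd(g, n) = 1
gcd(14, 34) = 2
Since gcd = 2 ≠ 1, ⟨14⟩ has order 17 < 34, so 14 is not a generator.

No, 14 does not generate ℤ_34


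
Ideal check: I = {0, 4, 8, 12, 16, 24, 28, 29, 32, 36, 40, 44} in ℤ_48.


Check ideal conditions for I = {0, 4, 8, 12, 16, 24, 28, 29, 32, 36, 40, 44} in ℤ_48:
(1) I is an additive subgroup? No
(2) For r ∈ ℤ_48 and a ∈ I: r·a ∈ I? No  [counterexample: r=2, a=29, r·a mod 48 = 10 ∉ I]

No, I is not an ideal of ℤ_48


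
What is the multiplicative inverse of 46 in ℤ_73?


Use the extended Euclidean algorithm to write 1 = 46·s + 73·t; then s mod 73 is the inverse.
Euclidean algorithm:
  46 = 0·73 + 46
  73 = 1·46 + 27
  46 = 1·27 + 19
  27 = 1·19 + 8
  19 = 2·8 + 3
  8 = 2·3 + 2
  3 = 1·2 + 1
  2 = 2·1 + 0
gcd(46,73) = 1
Back-substitution gives: 46·(27) + 73·(-17) = 1
So 46⁻¹ ≡ 27 ≡ 27 (mod 73)
Check: 46 × 27 = 1242 ≡ 1 (mod 73) ✓

46⁻¹ ≡ 27 (mod 73)


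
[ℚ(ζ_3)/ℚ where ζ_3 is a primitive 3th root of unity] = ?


[ℚ(ζ_n):ℚ] = deg Φ_n(x) = φ(n). Here φ(3) = 2

[ℚ(ζ_3)/ℚ where ζ_3 is a primitive 3th root of unity] = 2


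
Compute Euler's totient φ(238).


Factor n: 238 = 2 × 7 × 17
φ(n) = n · ∏(1 - 1/p) over distinct primes p | n
φ(238) = 238 · (1 - 1/2) · (1 - 1/7) · (1 - 1/17) = 96

φ(238) = 96


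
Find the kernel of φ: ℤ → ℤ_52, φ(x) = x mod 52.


Kernel = preimage of identity
ker(φ) = {x ∈ ℤ : x ≡ 0 (mod 52)} = 52ℤ = {0, ±52, ±104, ...}

ker(φ) = 52ℤ


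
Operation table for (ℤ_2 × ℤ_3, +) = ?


Elements: {(0,0), (0,1), (0,2), (1,0), (1,1), (1,2)}
Operation: componentwise addition mod (2, 3)
Entry (a, b) = ((a₁+b₁) mod 2, (a₂+b₂) mod 3)

Cayley table:
      | (0,0) | (0,1) | (0,2) | (1,0) | (1,1) | (1,2)
(0,0) | (0,0) | (0,1) | (0,2) | (1,0) | (1,1) | (1,2)
(0,1) | (0,1) | (0,2) | (0,0) | (1,1) | (1,2) | (1,0)
(0,2) | (0,2) | (0,0) | (0,1) | (1,2) | (1,0) | (1,1)
(1,0) | (1,0) | (1,1) | (1,2) | (0,0) | (0,1) | (0,2)
(1,1) | (1,1) | (1,2) | (1,0) | (0,1) | (0,2) | (0,0)
(1,2) | (1,2) | (1,0) | (1,1) | (0,2) | (0,0) | (0,1)


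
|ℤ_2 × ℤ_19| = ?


|A × B| = |A| · |B|
|ℤ_2 × ℤ_19| = 2 × 19 = 38

|ℤ_2 × ℤ_19| = 38


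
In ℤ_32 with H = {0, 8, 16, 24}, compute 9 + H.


9 + H = {9 + h (mod 32) : h ∈ H}
9+0=9, 9+8=17, 9+16=25, 9+24=1
9 + H = {1, 9, 17, 25} = 1 + H

9 + H = {1, 9, 17, 25}


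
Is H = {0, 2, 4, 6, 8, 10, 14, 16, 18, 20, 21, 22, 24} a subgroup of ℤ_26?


Subgroup test for H = {0, 2, 4, 6, 8, 10, 14, 16, 18, 20, 21, 22, 24} in (ℤ_26, +):
(1) 0 ∈ H? Yes
(2) Closure: for all a,b ∈ H, (a+b) mod 26 ∈ H? No  [counterexample: 2 + 10 = 12 ∉ H]
(3) Inverses: for all a ∈ H, -a mod 26 ∈ H? No

No, H is not a subgroup of ℤ_26


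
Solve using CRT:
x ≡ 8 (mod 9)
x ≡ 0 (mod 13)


m₁ = 9, m₂ = 13, gcd = 1, so CRT applies. M = m₁·m₂ = 117
Let M₁ = M/m₁ = 13, M₂ = M/m₂ = 9
Find y₁ ≡ M₁⁻¹ (mod m₁): 13⁻¹ ≡ 7 (mod 9)
Find y₂ ≡ M₂⁻¹ (mod m₂): 9⁻¹ ≡ 3 (mod 13)
x = a₁·M₁·y₁ + a₂·M₂·y₂ = 8·13·7 + 0·9·3 = 728
Reduce mod 117: x ≡ 26
Check: 26 mod 9 = 8 ✓, 26 mod 13 = 0 ✓

x ≡ 26 (mod 117)


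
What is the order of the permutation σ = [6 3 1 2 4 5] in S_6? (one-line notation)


Cycle decomposition: (1 6 5 4 2 3)
Cycle lengths: 6
Order = lcm(6) = 6

ord(σ) = 6


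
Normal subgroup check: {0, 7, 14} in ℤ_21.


H = {0, 7, 14} in ℤ_21
ℤ_21 is abelian; every subgroup of an abelian group is normal

Yes, normal subgroup


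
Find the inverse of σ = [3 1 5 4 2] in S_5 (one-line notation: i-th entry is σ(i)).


To find σ⁻¹, swap domain and range:
σ(1) = 3 → σ⁻¹(3) = 1
σ(2) = 1 → σ⁻¹(1) = 2
σ(3) = 5 → σ⁻¹(5) = 3
σ(4) = 4 → σ⁻¹(4) = 4
σ(5) = 2 → σ⁻¹(2) = 5

σ⁻¹ = [2 5 1 4 3]


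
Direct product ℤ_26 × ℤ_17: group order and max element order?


|ℤ_26 × ℤ_17| = 26 × 17 = 442
Max element order = lcm(26,17) = 442
Cyclic? Yes (gcd=1)

|ℤ_26×ℤ_17| = 442, max element order = 442


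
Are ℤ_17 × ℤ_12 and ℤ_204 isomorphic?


Comparing ℤ_17 × ℤ_12 and ℤ_204:
gcd(17,12) = 1, so ℤ_17 × ℤ_12 ≅ ℤ_204 (CRT)

Yes, ℤ_17 × ℤ_12 ≅ ℤ_204


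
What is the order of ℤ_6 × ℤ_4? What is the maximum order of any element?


|ℤ_6 × ℤ_4| = 6 × 4 = 24
Max element order = lcm(6,4) = 12
Cyclic? No (gcd=2)

|ℤ_6×ℤ_4| = 24, max element order = 12


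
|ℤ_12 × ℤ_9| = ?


|A × B| = |A| · |B|
|ℤ_12 × ℤ_9| = 12 × 9 = 108

|ℤ_12 × ℤ_9| = 108


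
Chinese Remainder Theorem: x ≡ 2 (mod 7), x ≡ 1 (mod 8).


m₁ = 7, m₂ = 8, gcd = 1, so CRT applies. M = m₁·m₂ = 56
Let M₁ = M/m₁ = 8, M₂ = M/m₂ = 7
Find y₁ ≡ M₁⁻¹ (mod m₁): 8⁻¹ ≡ 1 (mod 7)
Find y₂ ≡ M₂⁻¹ (mod m₂): 7⁻¹ ≡ 7 (mod 8)
x = a₁·M₁·y₁ + a₂·M₂·y₂ = 2·8·1 + 1·7·7 = 65
Reduce mod 56: x ≡ 9
Check: 9 mod 7 = 2 ✓, 9 mod 8 = 1 ✓

x ≡ 9 (mod 56)


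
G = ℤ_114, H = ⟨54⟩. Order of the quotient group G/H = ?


|⟨54⟩| = n / gcd(54, 114) = 114 / 6 = 19
H is normal (ℤ_114 is abelian).
|G/H| = |G| / |H| = 114 / 19 = 6

|G/H| = 6


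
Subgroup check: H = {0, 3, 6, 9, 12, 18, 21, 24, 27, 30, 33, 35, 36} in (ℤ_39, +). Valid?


Subgroup test for H = {0, 3, 6, 9, 12, 18, 21, 24, 27, 30, 33, 35, 36} in (ℤ_39, +):
(1) 0 ∈ H? Yes
(2) Closure: for all a,b ∈ H, (a+b) mod 39 ∈ H? No  [counterexample: 3 + 12 = 15 ∉ H]
(3) Inverses: for all a ∈ H, -a mod 39 ∈ H? No

No, H is not a subgroup of ℤ_39


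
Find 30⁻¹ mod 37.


Use the extended Euclidean algorithm to write 1 = 30·s + 37·t; then s mod 37 is the inverse.
Euclidean algorithm:
  30 = 0·37 + 30
  37 = 1·30 + 7
  30 = 4·7 + 2
  7 = 3·2 + 1
  2 = 2·1 + 0
gcd(30,37) = 1
Back-substitution gives: 30·(-16) + 37·(13) = 1
So 30⁻¹ ≡ -16 ≡ 21 (mod 37)
Check: 30 × 21 = 630 ≡ 1 (mod 37) ✓

30⁻¹ ≡ 21 (mod 37)


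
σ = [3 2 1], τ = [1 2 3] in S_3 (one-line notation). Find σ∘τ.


σ∘τ: apply τ first, then σ
1 →τ 1 →σ 3
2 →τ 2 →σ 2
3 →τ 3 →σ 1

σ∘τ = [3 2 1]


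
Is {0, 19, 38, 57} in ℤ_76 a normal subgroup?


H = {0, 19, 38, 57} in ℤ_76
ℤ_76 is abelian; every subgroup of an abelian group is normal

Yes, normal subgroup


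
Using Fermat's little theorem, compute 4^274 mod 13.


Fermat's little theorem: if p is prime and gcd(a,p)=1, then a^(p-1) ≡ 1 (mod p)
p = 13 is prime, gcd(4,13) = 1
Reduce exponent: 274 mod 12 = 10
So 4^274 ≡ 4^10 (mod 13)
4^10 mod 13 = 9

4^274 ≡ 9 (mod 13)


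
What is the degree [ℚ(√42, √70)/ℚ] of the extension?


[ℚ(√42,√70):ℚ] = [ℚ(√42,√70):ℚ(√42)]·[ℚ(√42):ℚ] = 2·2 = 4

[ℚ(√42, √70)/ℚ] = 4


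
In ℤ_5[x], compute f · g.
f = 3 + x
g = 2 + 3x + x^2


Expand and collect like terms; reduce coefficients mod 5:
x^0: 3·2 = 6 ≡ 1 (mod 5)
x^1: 3·3 + 1·2 = 11 ≡ 1 (mod 5)
x^2: 3·1 + 1·3 = 6 ≡ 1 (mod 5)
x^3: 1·1 = 1 ≡ 1 (mod 5)
Result: 1 + x + x^2 + x^3

f · g = 1 + x + x^2 + x^3


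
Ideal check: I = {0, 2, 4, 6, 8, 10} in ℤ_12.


Check ideal conditions for I = {0, 2, 4, 6, 8, 10} in ℤ_12:
(1) I is an additive subgroup? Yes
(2) For r ∈ ℤ_12 and a ∈ I: r·a ∈ I? Yes

Yes, I is an ideal of ℤ_12


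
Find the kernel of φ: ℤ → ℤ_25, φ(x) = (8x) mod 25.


Kernel = preimage of identity
ker(φ) = {x ∈ ℤ : 8x ≡ 0 (mod 25)}. gcd(8,25) = 1, so 8x ≡ 0 (mod 25) ⟺ x ≡ 0 (mod 25/1 = 25). Hence ker(φ) = 25ℤ

ker(φ) = 25ℤ


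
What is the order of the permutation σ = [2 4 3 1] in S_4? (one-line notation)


Cycle decomposition: (1 2 4)
Cycle lengths: 3
Order = lcm(3) = 3

ord(σ) = 3


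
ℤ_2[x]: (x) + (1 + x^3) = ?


Add coefficients mod 2:
x^0: 0 + 1 = 1 (mod 2)
x^1: 1 + 0 = 1 (mod 2)
x^2: 0 + 0 = 0 (mod 2)
x^3: 0 + 1 = 1 (mod 2)
Result: 1 + x + x^3

f + g = 1 + x + x^3


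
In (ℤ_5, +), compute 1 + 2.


Operation: addition mod 5
1 + 2 = (a + b) mod 5 with a = 1, b = 2

1 + 2 = 3


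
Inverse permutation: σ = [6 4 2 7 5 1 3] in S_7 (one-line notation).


To find σ⁻¹, swap domain and range:
σ(1) = 6 → σ⁻¹(6) = 1
σ(2) = 4 → σ⁻¹(4) = 2
σ(3) = 2 → σ⁻¹(2) = 3
σ(4) = 7 → σ⁻¹(7) = 4
σ(5) = 5 → σ⁻¹(5) = 5
σ(6) = 1 → σ⁻¹(1) = 6
σ(7) = 3 → σ⁻¹(3) = 7

σ⁻¹ = [6 3 7 2 5 1 4]


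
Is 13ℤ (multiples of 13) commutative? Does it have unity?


13ℤ is a commutative ring under +,× but has no multiplicative identity (1 ∉ 13ℤ); it has no zero divisors, but without unity it is not an integral domain
Commutative: Yes
Integral domain: No
Has unity: No

13ℤ (multiples of 13): Commutative=Yes, Unity=No


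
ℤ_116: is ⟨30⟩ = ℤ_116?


g generates ℤ_n iff gcd(g, n) = 1
gcd(30, 116) = 2
Since gcd = 2 ≠ 1, ⟨30⟩ has order 58 < 116, so 30 is not a generator.

No, 30 does not generate ℤ_116


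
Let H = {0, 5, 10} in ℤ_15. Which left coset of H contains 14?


14 + H = {14 + h (mod 15) : h ∈ H}
14+0=14, 14+5=4, 14+10=9
14 + H = {4, 9, 14} = 4 + H

14 + H = {4, 9, 14}


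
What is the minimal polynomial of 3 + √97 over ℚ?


Let α = 3 + √97. Then α - 3 = √97, so (α - 3)² = 97, giving α² - 6α - 88 = 0. Degree 2 and α ∉ ℚ, so this is the minimal polynomial.

Minimal polynomial: x² - 6x - 88


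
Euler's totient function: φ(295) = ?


Factor n: 295 = 5 × 59
φ(n) = n · ∏(1 - 1/p) over distinct primes p | n
φ(295) = 295 · (1 - 1/5) · (1 - 1/59) = 232

φ(295) = 232


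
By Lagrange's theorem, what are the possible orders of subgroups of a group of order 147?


Lagrange's theorem: |H| divides |G|
|G| = 147
Divisors of 147: 1, 3, 7, 21, 49, 147

Possible subgroup orders: {1, 3, 7, 21, 49, 147}


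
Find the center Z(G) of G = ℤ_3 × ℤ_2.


Z(G) = {g ∈ G | gx = xg for all x ∈ G}
Direct product of abelian groups is abelian, so Z(G) = G

Z(ℤ_3 × ℤ_2) = ℤ_3 × ℤ_2


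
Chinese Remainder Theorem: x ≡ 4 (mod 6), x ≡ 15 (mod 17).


m₁ = 6, m₂ = 17, gcd = 1, so CRT applies. M = m₁·m₂ = 102
Let M₁ = M/m₁ = 17, M₂ = M/m₂ = 6
Find y₁ ≡ M₁⁻¹ (mod m₁): 17⁻¹ ≡ 5 (mod 6)
Find y₂ ≡ M₂⁻¹ (mod m₂): 6⁻¹ ≡ 3 (mod 17)
x = a₁·M₁·y₁ + a₂·M₂·y₂ = 4·17·5 + 15·6·3 = 610
Reduce mod 102: x ≡ 100
Check: 100 mod 6 = 4 ✓, 100 mod 17 = 15 ✓

x ≡ 100 (mod 102)


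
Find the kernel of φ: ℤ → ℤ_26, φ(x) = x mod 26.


Kernel = preimage of identity
ker(φ) = {x ∈ ℤ : x ≡ 0 (mod 26)} = 26ℤ = {0, ±26, ±52, ...}

ker(φ) = 26ℤ


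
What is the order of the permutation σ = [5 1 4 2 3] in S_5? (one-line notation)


Cycle decomposition: (1 5 3 4 2)
Cycle lengths: 5
Order = lcm(5) = 5

ord(σ) = 5


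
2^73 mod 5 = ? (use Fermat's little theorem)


Fermat's little theorem: if p is prime and gcd(a,p)=1, then a^(p-1) ≡ 1 (mod p)
p = 5 is prime, gcd(2,5) = 1
Reduce exponent: 73 mod 4 = 1
So 2^73 ≡ 2^1 (mod 5)
2^1 mod 5 = 2

2^73 ≡ 2 (mod 5)


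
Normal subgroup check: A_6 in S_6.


H = A_6 in S_6
A_6 has index 2 in S_6, and every subgroup of index 2 is normal

Yes, normal subgroup


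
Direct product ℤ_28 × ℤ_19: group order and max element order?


|ℤ_28 × ℤ_19| = 28 × 19 = 532
Max element order = lcm(28,19) = 532
Cyclic? Yes (gcd=1)

|ℤ_28×ℤ_19| = 532, max element order = 532


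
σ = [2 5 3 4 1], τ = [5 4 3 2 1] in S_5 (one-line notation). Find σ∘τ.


σ∘τ: apply τ first, then σ
1 →τ 5 →σ 1
2 →τ 4 →σ 4
3 →τ 3 →σ 3
4 →τ 2 →σ 5
5 →τ 1 →σ 2

σ∘τ = [1 4 3 5 2]


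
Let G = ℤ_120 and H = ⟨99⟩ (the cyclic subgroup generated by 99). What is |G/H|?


|⟨99⟩| = n / gcd(99, 120) = 120 / 3 = 40
H is normal (ℤ_120 is abelian).
|G/H| = |G| / |H| = 120 / 40 = 3

|G/H| = 3


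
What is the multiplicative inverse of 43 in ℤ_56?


Use the extended Euclidean algorithm to write 1 = 43·s + 56·t; then s mod 56 is the inverse.
Euclidean algorithm:
  43 = 0·56 + 43
  56 = 1·43 + 13
  43 = 3·13 + 4
  13 = 3·4 + 1
  4 = 4·1 + 0
gcd(43,56) = 1
Back-substitution gives: 43·(-13) + 56·(10) = 1
So 43⁻¹ ≡ -13 ≡ 43 (mod 56)
Check: 43 × 43 = 1849 ≡ 1 (mod 56) ✓

43⁻¹ ≡ 43 (mod 56)


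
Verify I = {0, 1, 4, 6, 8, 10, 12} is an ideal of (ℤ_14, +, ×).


Check ideal conditions for I = {0, 1, 4, 6, 8, 10, 12} in ℤ_14:
(1) I is an additive subgroup? No
(2) For r ∈ ℤ_14 and a ∈ I: r·a ∈ I? No  [counterexample: r=2, a=1, r·a mod 14 = 2 ∉ I]

No, I is not an ideal of ℤ_14


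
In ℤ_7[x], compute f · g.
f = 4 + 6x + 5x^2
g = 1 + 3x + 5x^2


Expand and collect like terms; reduce coefficients mod 7:
x^0: 4·1 = 4 ≡ 4 (mod 7)
x^1: 4·3 + 6·1 = 18 ≡ 4 (mod 7)
x^2: 4·5 + 6·3 + 5·1 = 43 ≡ 1 (mod 7)
x^3: 6·5 + 5·3 = 45 ≡ 3 (mod 7)
x^4: 5·5 = 25 ≡ 4 (mod 7)
Result: 4 + 4x + x^2 + 3x^3 + 4x^4

f · g = 4 + 4x + x^2 + 3x^3 + 4x^4


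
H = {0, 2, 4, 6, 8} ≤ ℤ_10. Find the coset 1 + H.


1 + H = {1 + h (mod 10) : h ∈ H}
1+0=1, 1+2=3, 1+4=5, 1+6=7, 1+8=9

1 + H = {1, 3, 5, 7, 9}


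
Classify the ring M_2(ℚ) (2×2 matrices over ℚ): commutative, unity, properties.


Matrix multiplication is non-commutative for n ≥ 2; the identity matrix I is the unity; singular matrices give zero divisors, so not an integral domain
Commutative: No
Integral domain: No
Has unity: Yes

M_2(ℚ) (2×2 matrices over ℚ): Commutative=No, Unity=Yes


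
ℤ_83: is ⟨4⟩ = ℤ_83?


g generates ℤ_n iff gcd(g, n) = 1
gcd(4, 83) = 1
Since gcd = 1, 4 is a generator.

Yes, 4 generates ℤ_83


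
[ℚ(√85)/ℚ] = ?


√85 has minimal polynomial x² - 85 (irreducible over ℚ since 85 is squarefree)

[ℚ(√85)/ℚ] = 2


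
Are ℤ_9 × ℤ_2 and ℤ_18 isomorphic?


Comparing ℤ_9 × ℤ_2 and ℤ_18:
gcd(9,2) = 1, so ℤ_9 × ℤ_2 ≅ ℤ_18 (CRT)

Yes, ℤ_9 × ℤ_2 ≅ ℤ_18


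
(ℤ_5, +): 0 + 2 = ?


Operation: addition mod 5
0 + 2 = (a + b) mod 5 with a = 0, b = 2

0 + 2 = 2


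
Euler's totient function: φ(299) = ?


Factor n: 299 = 13 × 23
φ(n) = n · ∏(1 - 1/p) over distinct primes p | n
φ(299) = 299 · (1 - 1/13) · (1 - 1/23) = 264

φ(299) = 264


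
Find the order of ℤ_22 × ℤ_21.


|A × B| = |A| · |B|
|ℤ_22 × ℤ_21| = 22 × 21 = 462

|ℤ_22 × ℤ_21| = 462


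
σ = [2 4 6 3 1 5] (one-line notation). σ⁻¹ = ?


To find σ⁻¹, swap domain and range:
σ(1) = 2 → σ⁻¹(2) = 1
σ(2) = 4 → σ⁻¹(4) = 2
σ(3) = 6 → σ⁻¹(6) = 3
σ(4) = 3 → σ⁻¹(3) = 4
σ(5) = 1 → σ⁻¹(1) = 5
σ(6) = 5 → σ⁻¹(5) = 6

σ⁻¹ = [5 1 4 2 6 3]


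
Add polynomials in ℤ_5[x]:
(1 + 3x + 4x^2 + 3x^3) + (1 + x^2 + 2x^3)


Add coefficients mod 5:
x^0: 1 + 1 = 2 (mod 5)
x^1: 3 + 0 = 3 (mod 5)
x^2: 4 + 1 = 0 (mod 5)
x^3: 3 + 2 = 0 (mod 5)
Result: 2 + 3x

f + g = 2 + 3x


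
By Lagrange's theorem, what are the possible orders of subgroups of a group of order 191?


Lagrange's theorem: |H| divides |G|
|G| = 191
Divisors of 191: 1, 191

Possible subgroup orders: {1, 191}


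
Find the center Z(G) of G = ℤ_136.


Z(G) = {g ∈ G | gx = xg for all x ∈ G}
ℤ_136 is abelian, so Z(G) = G

Z(ℤ_136) = ℤ_136


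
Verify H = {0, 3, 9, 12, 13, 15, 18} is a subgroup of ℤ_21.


Subgroup test for H = {0, 3, 9, 12, 13, 15, 18} in (ℤ_21, +):
(1) 0 ∈ H? Yes
(2) Closure: for all a,b ∈ H, (a+b) mod 21 ∈ H? No  [counterexample: 3 + 3 = 6 ∉ H]
(3) Inverses: for all a ∈ H, -a mod 21 ∈ H? No

No, H is not a subgroup of ℤ_21


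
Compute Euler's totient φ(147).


Factor n: 147 = 3 × 7^2
φ(n) = n · ∏(1 - 1/p) over distinct primes p | n
φ(147) = 147 · (1 - 1/3) · (1 - 1/7) = 84

φ(147) = 84


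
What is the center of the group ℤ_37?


Z(G) = {g ∈ G | gx = xg for all x ∈ G}
ℤ_37 is abelian, so Z(G) = G

Z(ℤ_37) = ℤ_37


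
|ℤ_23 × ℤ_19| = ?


|A × B| = |A| · |B|
|ℤ_23 × ℤ_19| = 23 × 19 = 437

|ℤ_23 × ℤ_19| = 437


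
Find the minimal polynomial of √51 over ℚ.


√51 satisfies x² - 51 = 0, irreducible over ℚ since 51 is squarefree

Minimal polynomial: x² - 51


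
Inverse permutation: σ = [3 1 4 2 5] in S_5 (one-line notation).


To find σ⁻¹, swap domain and range:
σ(1) = 3 → σ⁻¹(3) = 1
σ(2) = 1 → σ⁻¹(1) = 2
σ(3) = 4 → σ⁻¹(4) = 3
σ(4) = 2 → σ⁻¹(2) = 4
σ(5) = 5 → σ⁻¹(5) = 5

σ⁻¹ = [2 4 1 3 5]


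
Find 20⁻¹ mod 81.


Use the extended Euclidean algorithm to write 1 = 20·s + 81·t; then s mod 81 is the inverse.
Euclidean algorithm:
  20 = 0·81 + 20
  81 = 4·20 + 1
  20 = 20·1 + 0
gcd(20,81) = 1
Back-substitution gives: 20·(-4) + 81·(1) = 1
So 20⁻¹ ≡ -4 ≡ 77 (mod 81)
Check: 20 × 77 = 1540 ≡ 1 (mod 81) ✓

20⁻¹ ≡ 77 (mod 81)


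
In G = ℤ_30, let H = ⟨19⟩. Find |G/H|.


|⟨19⟩| = n / gcd(19, 30) = 30 / 1 = 30
H is normal (ℤ_30 is abelian).
|G/H| = |G| / |H| = 30 / 30 = 1

|G/H| = 1


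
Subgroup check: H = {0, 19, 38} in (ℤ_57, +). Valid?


Subgroup test for H = {0, 19, 38} in (ℤ_57, +):
(1) 0 ∈ H? Yes
(2) Closure: for all a,b ∈ H, (a+b) mod 57 ∈ H? Yes
(3) Inverses: for all a ∈ H, -a mod 57 ∈ H? Yes

Yes, H is a subgroup of ℤ_57


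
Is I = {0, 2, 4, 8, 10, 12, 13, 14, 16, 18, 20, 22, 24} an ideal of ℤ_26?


Check ideal conditions for I = {0, 2, 4, 8, 10, 12, 13, 14, 16, 18, 20, 22, 24} in ℤ_26:
(1) I is an additive subgroup? No
(2) For r ∈ ℤ_26 and a ∈ I: r·a ∈ I? No  [counterexample: r=2, a=16, r·a mod 26 = 6 ∉ I]

No, I is not an ideal of ℤ_26


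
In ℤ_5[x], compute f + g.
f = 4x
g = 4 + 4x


Add coefficients mod 5:
x^0: 0 + 4 = 4 (mod 5)
x^1: 4 + 4 = 3 (mod 5)
Result: 4 + 3x

f + g = 4 + 3x


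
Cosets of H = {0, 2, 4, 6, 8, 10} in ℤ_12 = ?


H = {0, 2, 4, 6, 8, 10}, |H| = 6
Number of cosets = |G|/|H| = 12/6 = 2
0 + H = {0, 2, 4, 6, 8, 10}
1 + H = {1, 3, 5, 7, 9, 11}

Cosets: 0+H={0,2,4,6,8,10}; 1+H={1,3,5,7,9,11}


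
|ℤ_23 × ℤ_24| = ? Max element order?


|ℤ_23 × ℤ_24| = 23 × 24 = 552
Max element order = lcm(23,24) = 552
Cyclic? Yes (gcd=1)

|ℤ_23×ℤ_24| = 552, max element order = 552


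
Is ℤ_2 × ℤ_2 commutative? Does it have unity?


Direct product ring; commutative with unity (1,1); but (1,0)·(0,1) = (0,0) gives zero divisors, so not an integral domain
Commutative: Yes
Integral domain: No
Has unity: Yes

ℤ_2 × ℤ_2: Commutative=Yes, Unity=Yes


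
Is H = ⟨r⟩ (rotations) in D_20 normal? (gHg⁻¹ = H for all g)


H = ⟨r⟩ (rotations) in D_20
The rotation subgroup ⟨r⟩ has index 2 in D_20, so it is normal

Yes, normal subgroup


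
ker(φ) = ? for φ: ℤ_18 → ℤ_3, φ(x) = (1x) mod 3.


Kernel = preimage of identity
ker(φ) = {x ∈ ℤ_18 : 1x ≡ 0 (mod 3)}. Since 3 | 18, φ is well-defined. The kernel is the cyclic subgroup ⟨3⟩ of ℤ_18 (order 6), i.e. {0, 3, 6, 9, 12, 15}

ker(φ) = {0, 3, 6, 9, 12, 15}


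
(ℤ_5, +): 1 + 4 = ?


Operation: addition mod 5
1 + 4 = (a + b) mod 5 with a = 1, b = 4

1 + 4 = 0


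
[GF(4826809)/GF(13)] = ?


GF(4826809) = GF(13^6), so the extension degree is 6

[GF(4826809)/GF(13)] = 6


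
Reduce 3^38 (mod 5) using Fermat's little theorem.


Fermat's little theorem: if p is prime and gcd(a,p)=1, then a^(p-1) ≡ 1 (mod p)
p = 5 is prime, gcd(3,5) = 1
Reduce exponent: 38 mod 4 = 2
So 3^38 ≡ 3^2 (mod 5)
3^2 mod 5 = 4

3^38 ≡ 4 (mod 5)


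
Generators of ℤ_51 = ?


g generates ℤ_n iff gcd(g,n) = 1
Prime factors of 51: 3, 17
Generators are g ∈ {1,...,50} not divisible by any of these primes.
Generators: {1, 2, 4, 5, 7, 8, 10, 11, 13, 14, 16, 19, 20, 22, 23, 25, 26, 28, 29, 31, 32, 35, 37, 38, 40, 41, 43, 44, 46, 47, 49, 50}
Number of generators = φ(51) = 32

Generators of ℤ_51 = {1, 2, 4, 5, 7, 8, 10, 11, 13, 14, 16, 19, 20, 22, 23, 25, 26, 28, 29, 31, 32, 35, 37, 38, 40, 41, 43, 44, 46, 47, 49, 50}


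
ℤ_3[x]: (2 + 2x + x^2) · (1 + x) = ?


Expand and collect like terms; reduce coefficients mod 3:
x^0: 2·1 = 2 ≡ 2 (mod 3)
x^1: 2·1 + 2·1 = 4 ≡ 1 (mod 3)
x^2: 2·1 + 1·1 = 3 ≡ 0 (mod 3)
x^3: 1·1 = 1 ≡ 1 (mod 3)
Result: 2 + x + x^3

f · g = 2 + x + x^3


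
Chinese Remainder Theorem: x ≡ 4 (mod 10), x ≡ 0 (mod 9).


m₁ = 10, m₂ = 9, gcd = 1, so CRT applies. M = m₁·m₂ = 90
Let M₁ = M/m₁ = 9, M₂ = M/m₂ = 10
Find y₁ ≡ M₁⁻¹ (mod m₁): 9⁻¹ ≡ 9 (mod 10)
Find y₂ ≡ M₂⁻¹ (mod m₂): 10⁻¹ ≡ 1 (mod 9)
x = a₁·M₁·y₁ + a₂·M₂·y₂ = 4·9·9 + 0·10·1 = 324
Reduce mod 90: x ≡ 54
Check: 54 mod 10 = 4 ✓, 54 mod 9 = 0 ✓

x ≡ 54 (mod 90)


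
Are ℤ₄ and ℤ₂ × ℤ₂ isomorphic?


Comparing ℤ₄ and ℤ₂ × ℤ₂:
ℤ₄ has an element of order 4; ℤ₂×ℤ₂ has exponent 2

No, ℤ₄ ≇ ℤ₂ × ℤ₂


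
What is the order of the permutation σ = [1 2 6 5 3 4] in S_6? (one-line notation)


Cycle decomposition: (3 6 4 5)
Cycle lengths: 4
Order = lcm(4) = 4

ord(σ) = 4


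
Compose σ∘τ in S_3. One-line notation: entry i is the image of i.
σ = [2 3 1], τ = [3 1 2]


σ∘τ: apply τ first, then σ
1 →τ 3 →σ 1
2 →τ 1 →σ 2
3 →τ 2 →σ 3

σ∘τ = [1 2 3]


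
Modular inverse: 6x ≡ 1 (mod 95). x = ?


Use the extended Euclidean algorithm to write 1 = 6·s + 95·t; then s mod 95 is the inverse.
Euclidean algorithm:
  6 = 0·95 + 6
  95 = 15·6 + 5
  6 = 1·5 + 1
  5 = 5·1 + 0
gcd(6,95) = 1
Back-substitution gives: 6·(16) + 95·(-1) = 1
So 6⁻¹ ≡ 16 ≡ 16 (mod 95)
Check: 6 × 16 = 96 ≡ 1 (mod 95) ✓

6⁻¹ ≡ 16 (mod 95)


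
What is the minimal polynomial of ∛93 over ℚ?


∛93 satisfies x³ - 93 = 0, irreducible over ℚ (no rational root; 93 is not a perfect cube)

Minimal polynomial: x³ - 93


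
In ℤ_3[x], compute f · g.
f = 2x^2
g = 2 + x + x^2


Expand and collect like terms; reduce coefficients mod 3:
x^0: 0·2 = 0 ≡ 0 (mod 3)
x^1: 0·1 + 0·2 = 0 ≡ 0 (mod 3)
x^2: 0·1 + 0·1 + 2·2 = 4 ≡ 1 (mod 3)
x^3: 0·1 + 2·1 = 2 ≡ 2 (mod 3)
x^4: 2·1 = 2 ≡ 2 (mod 3)
Result: x^2 + 2x^3 + 2x^4

f · g = x^2 + 2x^3 + 2x^4


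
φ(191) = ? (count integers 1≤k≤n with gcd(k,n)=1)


Factor n: 191 = 191
φ(n) = n · ∏(1 - 1/p) over distinct primes p | n
φ(191) = 191 · (1 - 1/191) = 190

φ(191) = 190


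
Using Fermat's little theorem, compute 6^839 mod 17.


Fermat's little theorem: if p is prime and gcd(a,p)=1, then a^(p-1) ≡ 1 (mod p)
p = 17 is prime, gcd(6,17) = 1
Reduce exponent: 839 mod 16 = 7
So 6^839 ≡ 6^7 (mod 17)
6^7 mod 17 = 14

6^839 ≡ 14 (mod 17)
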